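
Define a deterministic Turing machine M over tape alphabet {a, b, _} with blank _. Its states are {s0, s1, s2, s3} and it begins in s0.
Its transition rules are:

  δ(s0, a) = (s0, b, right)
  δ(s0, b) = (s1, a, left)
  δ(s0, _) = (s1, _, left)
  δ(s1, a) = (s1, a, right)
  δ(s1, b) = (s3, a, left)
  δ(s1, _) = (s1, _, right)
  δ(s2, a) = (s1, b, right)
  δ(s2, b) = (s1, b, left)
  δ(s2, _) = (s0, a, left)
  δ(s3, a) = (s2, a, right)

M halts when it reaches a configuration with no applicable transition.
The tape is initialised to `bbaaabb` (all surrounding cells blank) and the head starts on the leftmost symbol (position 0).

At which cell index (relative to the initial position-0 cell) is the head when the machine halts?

5

s0 | _[b]baaabb   read b → write a, move left, go to s1
s1 | [_]abaaabb   read _ → write _, move right, go to s1
s1 | _[a]baaabb   read a → write a, move right, go to s1
s1 | _a[b]aaabb   read b → write a, move left, go to s3
s3 | _[a]aaaabb   read a → write a, move right, go to s2
s2 | _a[a]aaabb   read a → write b, move right, go to s1
s1 | _ab[a]aabb   read a → write a, move right, go to s1
s1 | _aba[a]abb   read a → write a, move right, go to s1
s1 | _abaa[a]bb   read a → write a, move right, go to s1
s1 | _abaaa[b]b   read b → write a, move left, go to s3
s3 | _abaa[a]ab   read a → write a, move right, go to s2
s2 | _abaaa[a]b   read a → write b, move right, go to s1
s1 | _abaaab[b]   read b → write a, move left, go to s3
s3 | _abaaa[b]a
At halt the head is at cell 5.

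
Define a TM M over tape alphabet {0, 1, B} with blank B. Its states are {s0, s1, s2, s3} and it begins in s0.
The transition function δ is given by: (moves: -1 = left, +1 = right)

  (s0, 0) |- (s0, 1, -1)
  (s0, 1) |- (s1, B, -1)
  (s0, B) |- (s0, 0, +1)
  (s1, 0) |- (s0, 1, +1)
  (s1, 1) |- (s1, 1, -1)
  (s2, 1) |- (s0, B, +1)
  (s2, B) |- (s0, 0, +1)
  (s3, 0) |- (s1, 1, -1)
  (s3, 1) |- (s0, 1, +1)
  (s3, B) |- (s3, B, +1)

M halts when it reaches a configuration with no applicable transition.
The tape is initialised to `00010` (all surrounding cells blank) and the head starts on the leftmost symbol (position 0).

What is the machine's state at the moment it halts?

s1

s0 | BB[0]0010   read 0 → write 1, move -1, go to s0
s0 | B[B]10010   read B → write 0, move +1, go to s0
s0 | B0[1]0010   read 1 → write B, move -1, go to s1
s1 | B[0]B0010   read 0 → write 1, move +1, go to s0
s0 | B1[B]0010   read B → write 0, move +1, go to s0
s0 | B10[0]010   read 0 → write 1, move -1, go to s0
s0 | B1[0]1010   read 0 → write 1, move -1, go to s0
s0 | B[1]11010   read 1 → write B, move -1, go to s1
s1 | [B]B11010
No transition is defined for (s1, B); M halts in state s1.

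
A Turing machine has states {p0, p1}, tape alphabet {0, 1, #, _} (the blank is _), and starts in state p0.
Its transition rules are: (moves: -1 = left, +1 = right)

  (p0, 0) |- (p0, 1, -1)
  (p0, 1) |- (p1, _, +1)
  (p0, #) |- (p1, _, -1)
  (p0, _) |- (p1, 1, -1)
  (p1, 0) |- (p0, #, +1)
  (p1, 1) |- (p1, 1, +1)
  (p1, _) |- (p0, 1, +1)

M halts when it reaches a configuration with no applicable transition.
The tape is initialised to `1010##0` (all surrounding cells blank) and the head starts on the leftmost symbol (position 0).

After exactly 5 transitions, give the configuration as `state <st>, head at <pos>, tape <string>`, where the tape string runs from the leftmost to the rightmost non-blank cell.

state p1, head at 3, tape #_#_#0

state=p0 head=0 tape=[1]010##0   (p0,1)→(p1,_,+1)
state=p1 head=1 tape=_[0]10##0   (p1,0)→(p0,#,+1)
state=p0 head=2 tape=_#[1]0##0   (p0,1)→(p1,_,+1)
state=p1 head=3 tape=_#_[0]##0   (p1,0)→(p0,#,+1)
state=p0 head=4 tape=_#_#[#]#0   (p0,#)→(p1,_,-1)
state=p1 head=3 tape=_#_[#]_#0
After 5 steps: state p1, head at 3, tape #_#_#0.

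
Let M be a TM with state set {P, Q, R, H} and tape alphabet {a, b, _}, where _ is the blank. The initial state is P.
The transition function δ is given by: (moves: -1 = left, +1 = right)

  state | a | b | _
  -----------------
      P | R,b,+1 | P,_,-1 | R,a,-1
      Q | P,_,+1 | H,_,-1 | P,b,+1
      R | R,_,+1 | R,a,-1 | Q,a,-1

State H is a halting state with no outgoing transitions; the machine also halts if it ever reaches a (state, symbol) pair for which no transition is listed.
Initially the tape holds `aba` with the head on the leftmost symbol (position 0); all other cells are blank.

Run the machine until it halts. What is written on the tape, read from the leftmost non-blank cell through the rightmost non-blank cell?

bb__b_a

state=P head=0 tape=__[a]ba__   (P,a)→(R,b,+1)
state=R head=1 tape=__b[b]a__   (R,b)→(R,a,-1)
state=R head=0 tape=__[b]aa__   (R,b)→(R,a,-1)
state=R head=-1 tape=_[_]aaa__   (R,_)→(Q,a,-1)
state=Q head=-2 tape=[_]aaaa__   (Q,_)→(P,b,+1)
state=P head=-1 tape=b[a]aaa__   (P,a)→(R,b,+1)
state=R head=0 tape=bb[a]aa__   (R,a)→(R,_,+1)
state=R head=1 tape=bb_[a]a__   (R,a)→(R,_,+1)
state=R head=2 tape=bb__[a]__   (R,a)→(R,_,+1)
state=R head=3 tape=bb___[_]_   (R,_)→(Q,a,-1)
state=Q head=2 tape=bb__[_]a_   (Q,_)→(P,b,+1)
state=P head=3 tape=bb__b[a]_   (P,a)→(R,b,+1)
state=R head=4 tape=bb__bb[_]   (R,_)→(Q,a,-1)
state=Q head=3 tape=bb__b[b]a   (Q,b)→(H,_,-1)
state=H head=2 tape=bb__[b]_a
The non-blank tape span at halt is bb__b_a.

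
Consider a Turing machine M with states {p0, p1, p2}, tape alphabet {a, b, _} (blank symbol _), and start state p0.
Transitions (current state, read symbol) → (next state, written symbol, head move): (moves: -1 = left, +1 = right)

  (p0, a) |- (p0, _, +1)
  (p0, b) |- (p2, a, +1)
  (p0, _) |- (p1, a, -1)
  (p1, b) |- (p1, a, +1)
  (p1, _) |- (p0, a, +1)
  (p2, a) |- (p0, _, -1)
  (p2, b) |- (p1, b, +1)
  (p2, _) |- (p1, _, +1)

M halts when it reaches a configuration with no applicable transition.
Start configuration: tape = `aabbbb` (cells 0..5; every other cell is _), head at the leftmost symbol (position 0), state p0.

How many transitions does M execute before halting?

state=p0 head=0 tape=[a]abbbb__   (p0,a)→(p0,_,+1)
state=p0 head=1 tape=_[a]bbbb__   (p0,a)→(p0,_,+1)
state=p0 head=2 tape=__[b]bbb__   (p0,b)→(p2,a,+1)
state=p2 head=3 tape=__a[b]bb__   (p2,b)→(p1,b,+1)
state=p1 head=4 tape=__ab[b]b__   (p1,b)→(p1,a,+1)
state=p1 head=5 tape=__aba[b]__   (p1,b)→(p1,a,+1)
state=p1 head=6 tape=__abaa[_]_   (p1,_)→(p0,a,+1)
state=p0 head=7 tape=__abaaa[_]   (p0,_)→(p1,a,-1)
state=p1 head=6 tape=__abaa[a]a
M halts after 8 transitions.

8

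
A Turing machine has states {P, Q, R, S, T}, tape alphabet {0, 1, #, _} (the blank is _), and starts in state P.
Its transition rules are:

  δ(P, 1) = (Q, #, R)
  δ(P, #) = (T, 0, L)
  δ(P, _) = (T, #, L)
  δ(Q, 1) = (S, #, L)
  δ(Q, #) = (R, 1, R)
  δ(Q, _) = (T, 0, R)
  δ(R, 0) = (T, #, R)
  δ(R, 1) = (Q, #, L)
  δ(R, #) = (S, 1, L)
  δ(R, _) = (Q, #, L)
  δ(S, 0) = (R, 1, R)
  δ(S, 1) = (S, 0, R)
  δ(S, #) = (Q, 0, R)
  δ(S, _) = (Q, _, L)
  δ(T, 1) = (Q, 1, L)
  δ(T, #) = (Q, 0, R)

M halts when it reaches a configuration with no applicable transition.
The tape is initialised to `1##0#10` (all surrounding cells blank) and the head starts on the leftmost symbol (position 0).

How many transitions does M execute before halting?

P | [1]##0#10___   read 1 → write #, move R, go to Q
Q | #[#]#0#10___   read # → write 1, move R, go to R
R | #1[#]0#10___   read # → write 1, move L, go to S
S | #[1]10#10___   read 1 → write 0, move R, go to S
S | #0[1]0#10___   read 1 → write 0, move R, go to S
S | #00[0]#10___   read 0 → write 1, move R, go to R
R | #001[#]10___   read # → write 1, move L, go to S
S | #00[1]110___   read 1 → write 0, move R, go to S
S | #000[1]10___   read 1 → write 0, move R, go to S
S | #0000[1]0___   read 1 → write 0, move R, go to S
S | #00000[0]___   read 0 → write 1, move R, go to R
R | #000001[_]__   read _ → write #, move L, go to Q
Q | #00000[1]#__   read 1 → write #, move L, go to S
S | #0000[0]##__   read 0 → write 1, move R, go to R
R | #00001[#]#__   read # → write 1, move L, go to S
S | #0000[1]1#__   read 1 → write 0, move R, go to S
S | #00000[1]#__   read 1 → write 0, move R, go to S
S | #000000[#]__   read # → write 0, move R, go to Q
Q | #0000000[_]_   read _ → write 0, move R, go to T
T | #00000000[_]
M halts after 19 transitions.

19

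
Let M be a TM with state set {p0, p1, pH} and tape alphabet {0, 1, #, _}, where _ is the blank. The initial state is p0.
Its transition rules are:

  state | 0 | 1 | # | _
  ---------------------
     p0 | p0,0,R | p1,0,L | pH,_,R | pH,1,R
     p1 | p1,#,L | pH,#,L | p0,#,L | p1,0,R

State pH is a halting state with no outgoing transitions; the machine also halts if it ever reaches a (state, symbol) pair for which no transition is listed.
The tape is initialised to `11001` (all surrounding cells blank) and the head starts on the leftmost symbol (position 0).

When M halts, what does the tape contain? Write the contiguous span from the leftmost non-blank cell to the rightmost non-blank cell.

0_#1001

p0 | __[1]1001   read 1 → write 0, move L, go to p1
p1 | _[_]01001   read _ → write 0, move R, go to p1
p1 | _0[0]1001   read 0 → write #, move L, go to p1
p1 | _[0]#1001   read 0 → write #, move L, go to p1
p1 | [_]##1001   read _ → write 0, move R, go to p1
p1 | 0[#]#1001   read # → write #, move L, go to p0
p0 | [0]##1001   read 0 → write 0, move R, go to p0
p0 | 0[#]#1001   read # → write _, move R, go to pH
pH | 0_[#]1001
The non-blank tape span at halt is 0_#1001.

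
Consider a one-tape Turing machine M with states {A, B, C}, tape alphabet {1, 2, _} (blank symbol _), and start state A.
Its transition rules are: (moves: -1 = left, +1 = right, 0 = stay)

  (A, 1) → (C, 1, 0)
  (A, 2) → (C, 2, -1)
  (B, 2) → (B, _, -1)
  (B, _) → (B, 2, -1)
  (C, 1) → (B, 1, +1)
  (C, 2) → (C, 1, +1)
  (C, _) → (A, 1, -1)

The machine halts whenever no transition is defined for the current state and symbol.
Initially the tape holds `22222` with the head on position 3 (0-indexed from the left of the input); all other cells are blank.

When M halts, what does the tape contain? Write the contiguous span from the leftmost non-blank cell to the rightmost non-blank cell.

state=A head=3 tape=222[2]2_   (A,2)→(C,2,-1)
state=C head=2 tape=22[2]22_   (C,2)→(C,1,+1)
state=C head=3 tape=221[2]2_   (C,2)→(C,1,+1)
state=C head=4 tape=2211[2]_   (C,2)→(C,1,+1)
state=C head=5 tape=22111[_]   (C,_)→(A,1,-1)
state=A head=4 tape=2211[1]1   (A,1)→(C,1,0)
state=C head=4 tape=2211[1]1   (C,1)→(B,1,+1)
state=B head=5 tape=22111[1]
The non-blank tape span at halt is 221111.

221111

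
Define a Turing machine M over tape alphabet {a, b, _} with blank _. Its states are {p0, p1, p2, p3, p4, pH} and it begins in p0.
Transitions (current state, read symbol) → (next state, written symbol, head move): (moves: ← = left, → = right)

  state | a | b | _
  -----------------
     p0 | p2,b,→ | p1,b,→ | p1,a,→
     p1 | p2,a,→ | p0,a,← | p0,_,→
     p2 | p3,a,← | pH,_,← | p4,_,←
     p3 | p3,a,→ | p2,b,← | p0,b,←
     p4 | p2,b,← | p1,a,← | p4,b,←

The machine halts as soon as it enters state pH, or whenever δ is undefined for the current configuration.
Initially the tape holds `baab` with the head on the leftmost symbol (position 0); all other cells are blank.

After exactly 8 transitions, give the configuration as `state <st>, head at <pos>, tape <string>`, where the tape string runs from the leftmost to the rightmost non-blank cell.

p0 | [b]aab   read b → write b, move →, go to p1
p1 | b[a]ab   read a → write a, move →, go to p2
p2 | ba[a]b   read a → write a, move ←, go to p3
p3 | b[a]ab   read a → write a, move →, go to p3
p3 | ba[a]b   read a → write a, move →, go to p3
p3 | baa[b]   read b → write b, move ←, go to p2
p2 | ba[a]b   read a → write a, move ←, go to p3
p3 | b[a]ab   read a → write a, move →, go to p3
p3 | ba[a]b
After 8 steps: state p3, head at 2, tape baab.

state p3, head at 2, tape baab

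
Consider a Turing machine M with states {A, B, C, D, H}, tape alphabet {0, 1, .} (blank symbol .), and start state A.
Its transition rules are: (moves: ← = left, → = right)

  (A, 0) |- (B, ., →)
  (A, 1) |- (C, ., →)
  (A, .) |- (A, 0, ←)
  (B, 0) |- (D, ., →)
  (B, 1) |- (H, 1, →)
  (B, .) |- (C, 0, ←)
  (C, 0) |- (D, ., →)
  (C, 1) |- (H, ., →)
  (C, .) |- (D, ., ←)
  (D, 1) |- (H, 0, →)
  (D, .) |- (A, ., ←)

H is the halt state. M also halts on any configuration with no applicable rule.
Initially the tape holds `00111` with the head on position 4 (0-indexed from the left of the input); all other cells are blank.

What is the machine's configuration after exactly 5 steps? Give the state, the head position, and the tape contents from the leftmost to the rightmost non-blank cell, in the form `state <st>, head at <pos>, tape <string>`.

state D, head at 3, tape 001

state=A head=4 tape=0011[1].   (A,1)→(C,.,→)
state=C head=5 tape=0011.[.]   (C,.)→(D,.,←)
state=D head=4 tape=0011[.].   (D,.)→(A,.,←)
state=A head=3 tape=001[1]..   (A,1)→(C,.,→)
state=C head=4 tape=001.[.].   (C,.)→(D,.,←)
state=D head=3 tape=001[.]..
After 5 steps: state D, head at 3, tape 001.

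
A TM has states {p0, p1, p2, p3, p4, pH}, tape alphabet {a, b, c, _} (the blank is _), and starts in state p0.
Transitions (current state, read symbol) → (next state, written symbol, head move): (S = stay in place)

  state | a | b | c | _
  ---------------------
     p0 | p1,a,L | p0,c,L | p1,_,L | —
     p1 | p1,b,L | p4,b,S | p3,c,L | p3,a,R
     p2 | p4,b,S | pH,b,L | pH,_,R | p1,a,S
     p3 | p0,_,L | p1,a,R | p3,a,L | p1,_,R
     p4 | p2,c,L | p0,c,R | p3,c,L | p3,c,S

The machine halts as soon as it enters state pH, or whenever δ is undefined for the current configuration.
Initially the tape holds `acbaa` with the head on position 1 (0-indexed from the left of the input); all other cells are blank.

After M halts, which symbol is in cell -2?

state=p0 head=1 tape=___a[c]baa   (p0,c)→(p1,_,L)
state=p1 head=0 tape=___[a]_baa   (p1,a)→(p1,b,L)
state=p1 head=-1 tape=__[_]b_baa   (p1,_)→(p3,a,R)
state=p3 head=0 tape=__a[b]_baa   (p3,b)→(p1,a,R)
state=p1 head=1 tape=__aa[_]baa   (p1,_)→(p3,a,R)
state=p3 head=2 tape=__aaa[b]aa   (p3,b)→(p1,a,R)
state=p1 head=3 tape=__aaaa[a]a   (p1,a)→(p1,b,L)
state=p1 head=2 tape=__aaa[a]ba   (p1,a)→(p1,b,L)
state=p1 head=1 tape=__aa[a]bba   (p1,a)→(p1,b,L)
state=p1 head=0 tape=__a[a]bbba   (p1,a)→(p1,b,L)
state=p1 head=-1 tape=__[a]bbbba   (p1,a)→(p1,b,L)
state=p1 head=-2 tape=_[_]bbbbba   (p1,_)→(p3,a,R)
state=p3 head=-1 tape=_a[b]bbbba   (p3,b)→(p1,a,R)
state=p1 head=0 tape=_aa[b]bbba   (p1,b)→(p4,b,S)
state=p4 head=0 tape=_aa[b]bbba   (p4,b)→(p0,c,R)
state=p0 head=1 tape=_aac[b]bba   (p0,b)→(p0,c,L)
state=p0 head=0 tape=_aa[c]cbba   (p0,c)→(p1,_,L)
state=p1 head=-1 tape=_a[a]_cbba   (p1,a)→(p1,b,L)
state=p1 head=-2 tape=_[a]b_cbba   (p1,a)→(p1,b,L)
state=p1 head=-3 tape=[_]bb_cbba   (p1,_)→(p3,a,R)
state=p3 head=-2 tape=a[b]b_cbba   (p3,b)→(p1,a,R)
state=p1 head=-1 tape=aa[b]_cbba   (p1,b)→(p4,b,S)
state=p4 head=-1 tape=aa[b]_cbba   (p4,b)→(p0,c,R)
state=p0 head=0 tape=aac[_]cbba
Cell -2 holds a when M halts.

a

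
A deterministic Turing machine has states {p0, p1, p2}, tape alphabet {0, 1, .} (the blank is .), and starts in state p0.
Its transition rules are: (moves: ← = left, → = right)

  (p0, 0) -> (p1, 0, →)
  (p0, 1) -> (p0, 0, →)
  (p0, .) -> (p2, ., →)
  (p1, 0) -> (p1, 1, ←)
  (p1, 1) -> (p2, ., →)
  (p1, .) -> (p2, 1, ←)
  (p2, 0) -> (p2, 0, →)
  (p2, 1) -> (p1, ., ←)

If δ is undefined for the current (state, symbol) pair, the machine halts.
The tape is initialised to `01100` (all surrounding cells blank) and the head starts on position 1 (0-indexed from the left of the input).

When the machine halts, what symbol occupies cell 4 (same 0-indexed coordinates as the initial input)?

1

p0 | ..0[1]100   read 1 → write 0, move →, go to p0
p0 | ..00[1]00   read 1 → write 0, move →, go to p0
p0 | ..000[0]0   read 0 → write 0, move →, go to p1
p1 | ..0000[0]   read 0 → write 1, move ←, go to p1
p1 | ..000[0]1   read 0 → write 1, move ←, go to p1
p1 | ..00[0]11   read 0 → write 1, move ←, go to p1
p1 | ..0[0]111   read 0 → write 1, move ←, go to p1
p1 | ..[0]1111   read 0 → write 1, move ←, go to p1
p1 | .[.]11111   read . → write 1, move ←, go to p2
p2 | [.]111111
Cell 4 holds 1 when M halts.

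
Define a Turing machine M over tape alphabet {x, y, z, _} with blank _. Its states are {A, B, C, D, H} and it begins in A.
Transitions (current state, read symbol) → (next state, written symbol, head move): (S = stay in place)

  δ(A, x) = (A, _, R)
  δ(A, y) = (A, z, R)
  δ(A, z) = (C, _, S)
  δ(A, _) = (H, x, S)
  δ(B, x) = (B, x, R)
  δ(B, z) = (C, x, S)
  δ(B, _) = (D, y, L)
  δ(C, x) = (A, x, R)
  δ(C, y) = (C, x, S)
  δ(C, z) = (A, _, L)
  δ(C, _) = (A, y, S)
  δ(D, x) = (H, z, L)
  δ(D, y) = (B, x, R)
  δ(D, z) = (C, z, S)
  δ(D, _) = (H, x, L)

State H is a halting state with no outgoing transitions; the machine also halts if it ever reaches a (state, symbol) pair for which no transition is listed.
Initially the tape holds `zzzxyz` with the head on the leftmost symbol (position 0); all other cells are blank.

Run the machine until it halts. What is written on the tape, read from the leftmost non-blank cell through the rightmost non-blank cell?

A | [z]zzxyz_   read z → write _, move S, go to C
C | [_]zzxyz_   read _ → write y, move S, go to A
A | [y]zzxyz_   read y → write z, move R, go to A
A | z[z]zxyz_   read z → write _, move S, go to C
C | z[_]zxyz_   read _ → write y, move S, go to A
A | z[y]zxyz_   read y → write z, move R, go to A
A | zz[z]xyz_   read z → write _, move S, go to C
C | zz[_]xyz_   read _ → write y, move S, go to A
A | zz[y]xyz_   read y → write z, move R, go to A
A | zzz[x]yz_   read x → write _, move R, go to A
A | zzz_[y]z_   read y → write z, move R, go to A
A | zzz_z[z]_   read z → write _, move S, go to C
C | zzz_z[_]_   read _ → write y, move S, go to A
A | zzz_z[y]_   read y → write z, move R, go to A
A | zzz_zz[_]   read _ → write x, move S, go to H
H | zzz_zz[x]
The non-blank tape span at halt is zzz_zzx.

zzz_zzx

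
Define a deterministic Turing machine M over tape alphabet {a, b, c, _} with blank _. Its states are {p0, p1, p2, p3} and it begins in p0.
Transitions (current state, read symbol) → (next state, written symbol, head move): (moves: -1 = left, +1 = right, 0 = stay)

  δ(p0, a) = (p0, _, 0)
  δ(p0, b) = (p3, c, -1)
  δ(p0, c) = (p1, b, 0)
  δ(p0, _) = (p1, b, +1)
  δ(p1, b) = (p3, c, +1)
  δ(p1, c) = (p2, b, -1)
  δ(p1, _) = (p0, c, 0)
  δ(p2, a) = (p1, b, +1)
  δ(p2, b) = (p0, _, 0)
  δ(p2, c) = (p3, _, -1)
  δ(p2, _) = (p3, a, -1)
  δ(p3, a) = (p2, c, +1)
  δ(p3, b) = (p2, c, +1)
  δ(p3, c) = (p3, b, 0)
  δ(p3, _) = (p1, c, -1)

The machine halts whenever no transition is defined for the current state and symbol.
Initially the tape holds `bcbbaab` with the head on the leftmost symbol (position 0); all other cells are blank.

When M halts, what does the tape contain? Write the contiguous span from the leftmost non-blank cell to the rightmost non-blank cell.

state=p0 head=0 tape=__[b]cbbaab   (p0,b)→(p3,c,-1)
state=p3 head=-1 tape=_[_]ccbbaab   (p3,_)→(p1,c,-1)
state=p1 head=-2 tape=[_]cccbbaab   (p1,_)→(p0,c,0)
state=p0 head=-2 tape=[c]cccbbaab   (p0,c)→(p1,b,0)
state=p1 head=-2 tape=[b]cccbbaab   (p1,b)→(p3,c,+1)
state=p3 head=-1 tape=c[c]ccbbaab   (p3,c)→(p3,b,0)
state=p3 head=-1 tape=c[b]ccbbaab   (p3,b)→(p2,c,+1)
state=p2 head=0 tape=cc[c]cbbaab   (p2,c)→(p3,_,-1)
state=p3 head=-1 tape=c[c]_cbbaab   (p3,c)→(p3,b,0)
state=p3 head=-1 tape=c[b]_cbbaab   (p3,b)→(p2,c,+1)
state=p2 head=0 tape=cc[_]cbbaab   (p2,_)→(p3,a,-1)
state=p3 head=-1 tape=c[c]acbbaab   (p3,c)→(p3,b,0)
state=p3 head=-1 tape=c[b]acbbaab   (p3,b)→(p2,c,+1)
state=p2 head=0 tape=cc[a]cbbaab   (p2,a)→(p1,b,+1)
state=p1 head=1 tape=ccb[c]bbaab   (p1,c)→(p2,b,-1)
state=p2 head=0 tape=cc[b]bbbaab   (p2,b)→(p0,_,0)
state=p0 head=0 tape=cc[_]bbbaab   (p0,_)→(p1,b,+1)
state=p1 head=1 tape=ccb[b]bbaab   (p1,b)→(p3,c,+1)
state=p3 head=2 tape=ccbc[b]baab   (p3,b)→(p2,c,+1)
state=p2 head=3 tape=ccbcc[b]aab   (p2,b)→(p0,_,0)
state=p0 head=3 tape=ccbcc[_]aab   (p0,_)→(p1,b,+1)
state=p1 head=4 tape=ccbccb[a]ab
The non-blank tape span at halt is ccbccbaab.

ccbccbaab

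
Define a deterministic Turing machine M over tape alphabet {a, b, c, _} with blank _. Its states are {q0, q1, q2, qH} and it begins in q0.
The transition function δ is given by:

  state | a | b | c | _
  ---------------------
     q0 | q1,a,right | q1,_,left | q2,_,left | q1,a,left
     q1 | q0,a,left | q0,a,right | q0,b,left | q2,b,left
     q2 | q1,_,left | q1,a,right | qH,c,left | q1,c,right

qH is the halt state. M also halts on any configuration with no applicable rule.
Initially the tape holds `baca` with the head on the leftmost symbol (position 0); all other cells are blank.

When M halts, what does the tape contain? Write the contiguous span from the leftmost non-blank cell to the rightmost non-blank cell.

cbaaaca

state=q0 head=0 tape=____[b]aca   (q0,b)→(q1,_,left)
state=q1 head=-1 tape=___[_]_aca   (q1,_)→(q2,b,left)
state=q2 head=-2 tape=__[_]b_aca   (q2,_)→(q1,c,right)
state=q1 head=-1 tape=__c[b]_aca   (q1,b)→(q0,a,right)
state=q0 head=0 tape=__ca[_]aca   (q0,_)→(q1,a,left)
state=q1 head=-1 tape=__c[a]aaca   (q1,a)→(q0,a,left)
state=q0 head=-2 tape=__[c]aaaca   (q0,c)→(q2,_,left)
state=q2 head=-3 tape=_[_]_aaaca   (q2,_)→(q1,c,right)
state=q1 head=-2 tape=_c[_]aaaca   (q1,_)→(q2,b,left)
state=q2 head=-3 tape=_[c]baaaca   (q2,c)→(qH,c,left)
state=qH head=-4 tape=[_]cbaaaca
The non-blank tape span at halt is cbaaaca.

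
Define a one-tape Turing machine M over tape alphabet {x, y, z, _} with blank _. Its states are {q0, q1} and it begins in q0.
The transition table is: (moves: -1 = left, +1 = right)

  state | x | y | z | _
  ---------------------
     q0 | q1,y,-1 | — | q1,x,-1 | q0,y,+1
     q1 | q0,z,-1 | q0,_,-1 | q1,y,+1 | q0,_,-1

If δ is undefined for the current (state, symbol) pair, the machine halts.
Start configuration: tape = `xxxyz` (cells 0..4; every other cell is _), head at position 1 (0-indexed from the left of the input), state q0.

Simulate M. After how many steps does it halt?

q0 | __x[x]xyz   read x → write y, move -1, go to q1
q1 | __[x]yxyz   read x → write z, move -1, go to q0
q0 | _[_]zyxyz   read _ → write y, move +1, go to q0
q0 | _y[z]yxyz   read z → write x, move -1, go to q1
q1 | _[y]xyxyz   read y → write _, move -1, go to q0
q0 | [_]_xyxyz   read _ → write y, move +1, go to q0
q0 | y[_]xyxyz   read _ → write y, move +1, go to q0
q0 | yy[x]yxyz   read x → write y, move -1, go to q1
q1 | y[y]yyxyz   read y → write _, move -1, go to q0
q0 | [y]_yyxyz
M halts after 9 transitions.

9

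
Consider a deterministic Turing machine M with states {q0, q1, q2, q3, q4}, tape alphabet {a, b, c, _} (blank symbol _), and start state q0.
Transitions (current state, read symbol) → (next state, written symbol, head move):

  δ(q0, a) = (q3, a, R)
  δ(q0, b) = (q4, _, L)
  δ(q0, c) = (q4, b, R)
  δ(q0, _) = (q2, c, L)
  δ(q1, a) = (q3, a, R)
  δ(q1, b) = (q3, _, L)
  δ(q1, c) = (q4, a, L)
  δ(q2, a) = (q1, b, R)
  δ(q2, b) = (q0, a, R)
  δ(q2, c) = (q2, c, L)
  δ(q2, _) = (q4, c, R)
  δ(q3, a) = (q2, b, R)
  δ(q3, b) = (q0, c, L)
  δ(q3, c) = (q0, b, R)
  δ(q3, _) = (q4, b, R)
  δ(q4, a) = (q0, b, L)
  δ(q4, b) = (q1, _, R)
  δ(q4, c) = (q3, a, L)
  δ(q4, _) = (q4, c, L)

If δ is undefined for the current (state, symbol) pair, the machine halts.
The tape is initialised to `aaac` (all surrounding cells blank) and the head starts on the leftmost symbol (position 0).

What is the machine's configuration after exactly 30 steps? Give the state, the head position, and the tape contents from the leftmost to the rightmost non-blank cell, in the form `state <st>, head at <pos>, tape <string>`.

state q1, head at 2, tape a__baa

q0 | [a]aac__   read a → write a, move R, go to q3
q3 | a[a]ac__   read a → write b, move R, go to q2
q2 | ab[a]c__   read a → write b, move R, go to q1
q1 | abb[c]__   read c → write a, move L, go to q4
q4 | ab[b]a__   read b → write _, move R, go to q1
q1 | ab_[a]__   read a → write a, move R, go to q3
q3 | ab_a[_]_   read _ → write b, move R, go to q4
q4 | ab_ab[_]   read _ → write c, move L, go to q4
q4 | ab_a[b]c   read b → write _, move R, go to q1
q1 | ab_a_[c]   read c → write a, move L, go to q4
q4 | ab_a[_]a   read _ → write c, move L, go to q4
q4 | ab_[a]ca   read a → write b, move L, go to q0
q0 | ab[_]bca   read _ → write c, move L, go to q2
q2 | a[b]cbca   read b → write a, move R, go to q0
q0 | aa[c]bca   read c → write b, move R, go to q4
q4 | aab[b]ca   read b → write _, move R, go to q1
q1 | aab_[c]a   read c → write a, move L, go to q4
q4 | aab[_]aa   read _ → write c, move L, go to q4
q4 | aa[b]caa   read b → write _, move R, go to q1
q1 | aa_[c]aa   read c → write a, move L, go to q4
q4 | aa[_]aaa   read _ → write c, move L, go to q4
q4 | a[a]caaa   read a → write b, move L, go to q0
q0 | [a]bcaaa   read a → write a, move R, go to q3
q3 | a[b]caaa   read b → write c, move L, go to q0
q0 | [a]ccaaa   read a → write a, move R, go to q3
q3 | a[c]caaa   read c → write b, move R, go to q0
q0 | ab[c]aaa   read c → write b, move R, go to q4
q4 | abb[a]aa   read a → write b, move L, go to q0
q0 | ab[b]baa   read b → write _, move L, go to q4
q4 | a[b]_baa   read b → write _, move R, go to q1
q1 | a_[_]baa
After 30 steps: state q1, head at 2, tape a__baa.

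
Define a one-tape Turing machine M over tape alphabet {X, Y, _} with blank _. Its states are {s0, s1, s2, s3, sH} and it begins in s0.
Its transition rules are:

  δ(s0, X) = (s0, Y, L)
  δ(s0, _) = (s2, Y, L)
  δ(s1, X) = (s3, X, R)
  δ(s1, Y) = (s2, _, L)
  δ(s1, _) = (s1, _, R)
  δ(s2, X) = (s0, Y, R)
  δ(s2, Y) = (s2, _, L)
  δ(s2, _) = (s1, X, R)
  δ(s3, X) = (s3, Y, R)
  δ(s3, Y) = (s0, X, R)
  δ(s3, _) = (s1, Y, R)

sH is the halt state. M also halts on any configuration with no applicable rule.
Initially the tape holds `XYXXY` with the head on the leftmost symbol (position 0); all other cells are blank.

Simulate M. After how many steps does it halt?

s0 | ___[X]YXXY_   read X → write Y, move L, go to s0
s0 | __[_]YYXXY_   read _ → write Y, move L, go to s2
s2 | _[_]YYYXXY_   read _ → write X, move R, go to s1
s1 | _X[Y]YYXXY_   read Y → write _, move L, go to s2
s2 | _[X]_YYXXY_   read X → write Y, move R, go to s0
s0 | _Y[_]YYXXY_   read _ → write Y, move L, go to s2
s2 | _[Y]YYYXXY_   read Y → write _, move L, go to s2
s2 | [_]_YYYXXY_   read _ → write X, move R, go to s1
s1 | X[_]YYYXXY_   read _ → write _, move R, go to s1
s1 | X_[Y]YYXXY_   read Y → write _, move L, go to s2
s2 | X[_]_YYXXY_   read _ → write X, move R, go to s1
s1 | XX[_]YYXXY_   read _ → write _, move R, go to s1
s1 | XX_[Y]YXXY_   read Y → write _, move L, go to s2
s2 | XX[_]_YXXY_   read _ → write X, move R, go to s1
s1 | XXX[_]YXXY_   read _ → write _, move R, go to s1
s1 | XXX_[Y]XXY_   read Y → write _, move L, go to s2
s2 | XXX[_]_XXY_   read _ → write X, move R, go to s1
s1 | XXXX[_]XXY_   read _ → write _, move R, go to s1
s1 | XXXX_[X]XY_   read X → write X, move R, go to s3
s3 | XXXX_X[X]Y_   read X → write Y, move R, go to s3
s3 | XXXX_XY[Y]_   read Y → write X, move R, go to s0
s0 | XXXX_XYX[_]   read _ → write Y, move L, go to s2
s2 | XXXX_XY[X]Y   read X → write Y, move R, go to s0
s0 | XXXX_XYY[Y]
M halts after 23 transitions.

23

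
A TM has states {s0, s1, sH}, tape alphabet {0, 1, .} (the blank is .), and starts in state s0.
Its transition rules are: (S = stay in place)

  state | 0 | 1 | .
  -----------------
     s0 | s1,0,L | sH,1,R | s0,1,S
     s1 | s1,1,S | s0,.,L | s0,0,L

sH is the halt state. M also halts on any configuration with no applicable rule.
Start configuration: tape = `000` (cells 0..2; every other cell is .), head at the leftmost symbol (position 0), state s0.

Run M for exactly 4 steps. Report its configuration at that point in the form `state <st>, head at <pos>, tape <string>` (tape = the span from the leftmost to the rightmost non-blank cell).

state sH, head at -1, tape 10000

s0 | ..[0]00   read 0 → write 0, move L, go to s1
s1 | .[.]000   read . → write 0, move L, go to s0
s0 | [.]0000   read . → write 1, move S, go to s0
s0 | [1]0000   read 1 → write 1, move R, go to sH
sH | 1[0]000
After 4 steps: state sH, head at -1, tape 10000.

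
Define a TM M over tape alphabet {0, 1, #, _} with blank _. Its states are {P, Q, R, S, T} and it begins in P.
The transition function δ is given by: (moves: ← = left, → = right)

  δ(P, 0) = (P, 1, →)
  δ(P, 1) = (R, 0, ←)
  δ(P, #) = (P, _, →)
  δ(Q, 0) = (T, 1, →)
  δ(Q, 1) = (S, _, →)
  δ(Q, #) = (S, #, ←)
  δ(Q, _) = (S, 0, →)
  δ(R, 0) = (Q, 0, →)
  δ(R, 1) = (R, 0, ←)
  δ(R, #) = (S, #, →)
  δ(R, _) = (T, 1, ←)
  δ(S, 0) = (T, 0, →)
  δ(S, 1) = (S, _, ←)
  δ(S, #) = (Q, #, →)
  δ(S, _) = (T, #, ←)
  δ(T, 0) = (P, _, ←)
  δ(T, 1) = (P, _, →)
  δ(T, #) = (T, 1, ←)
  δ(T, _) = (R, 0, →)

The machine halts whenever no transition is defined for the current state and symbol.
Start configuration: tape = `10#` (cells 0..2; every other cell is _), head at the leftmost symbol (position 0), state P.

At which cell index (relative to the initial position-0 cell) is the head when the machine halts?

P | __[1]0#   read 1 → write 0, move ←, go to R
R | _[_]00#   read _ → write 1, move ←, go to T
T | [_]100#   read _ → write 0, move →, go to R
R | 0[1]00#   read 1 → write 0, move ←, go to R
R | [0]000#   read 0 → write 0, move →, go to Q
Q | 0[0]00#   read 0 → write 1, move →, go to T
T | 01[0]0#   read 0 → write _, move ←, go to P
P | 0[1]_0#   read 1 → write 0, move ←, go to R
R | [0]0_0#   read 0 → write 0, move →, go to Q
Q | 0[0]_0#   read 0 → write 1, move →, go to T
T | 01[_]0#   read _ → write 0, move →, go to R
R | 010[0]#   read 0 → write 0, move →, go to Q
Q | 0100[#]   read # → write #, move ←, go to S
S | 010[0]#   read 0 → write 0, move →, go to T
T | 0100[#]   read # → write 1, move ←, go to T
T | 010[0]1   read 0 → write _, move ←, go to P
P | 01[0]_1   read 0 → write 1, move →, go to P
P | 011[_]1
At halt the head is at cell 1.

1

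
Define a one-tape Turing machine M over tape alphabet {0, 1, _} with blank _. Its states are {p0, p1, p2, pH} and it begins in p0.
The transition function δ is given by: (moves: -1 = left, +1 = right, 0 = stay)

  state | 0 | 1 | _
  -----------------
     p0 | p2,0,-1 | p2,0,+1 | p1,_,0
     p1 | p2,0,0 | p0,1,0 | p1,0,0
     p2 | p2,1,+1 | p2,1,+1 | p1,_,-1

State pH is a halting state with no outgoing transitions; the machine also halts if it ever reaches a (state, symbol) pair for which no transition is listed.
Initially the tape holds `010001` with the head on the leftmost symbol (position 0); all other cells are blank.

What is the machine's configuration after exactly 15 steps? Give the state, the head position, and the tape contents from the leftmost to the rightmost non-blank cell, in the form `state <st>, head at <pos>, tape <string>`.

state=p0 head=0 tape=__[0]10001   (p0,0)→(p2,0,-1)
state=p2 head=-1 tape=_[_]010001   (p2,_)→(p1,_,-1)
state=p1 head=-2 tape=[_]_010001   (p1,_)→(p1,0,0)
state=p1 head=-2 tape=[0]_010001   (p1,0)→(p2,0,0)
state=p2 head=-2 tape=[0]_010001   (p2,0)→(p2,1,+1)
state=p2 head=-1 tape=1[_]010001   (p2,_)→(p1,_,-1)
state=p1 head=-2 tape=[1]_010001   (p1,1)→(p0,1,0)
state=p0 head=-2 tape=[1]_010001   (p0,1)→(p2,0,+1)
state=p2 head=-1 tape=0[_]010001   (p2,_)→(p1,_,-1)
state=p1 head=-2 tape=[0]_010001   (p1,0)→(p2,0,0)
state=p2 head=-2 tape=[0]_010001   (p2,0)→(p2,1,+1)
state=p2 head=-1 tape=1[_]010001   (p2,_)→(p1,_,-1)
state=p1 head=-2 tape=[1]_010001   (p1,1)→(p0,1,0)
state=p0 head=-2 tape=[1]_010001   (p0,1)→(p2,0,+1)
state=p2 head=-1 tape=0[_]010001   (p2,_)→(p1,_,-1)
state=p1 head=-2 tape=[0]_010001
After 15 steps: state p1, head at -2, tape 0_010001.

state p1, head at -2, tape 0_010001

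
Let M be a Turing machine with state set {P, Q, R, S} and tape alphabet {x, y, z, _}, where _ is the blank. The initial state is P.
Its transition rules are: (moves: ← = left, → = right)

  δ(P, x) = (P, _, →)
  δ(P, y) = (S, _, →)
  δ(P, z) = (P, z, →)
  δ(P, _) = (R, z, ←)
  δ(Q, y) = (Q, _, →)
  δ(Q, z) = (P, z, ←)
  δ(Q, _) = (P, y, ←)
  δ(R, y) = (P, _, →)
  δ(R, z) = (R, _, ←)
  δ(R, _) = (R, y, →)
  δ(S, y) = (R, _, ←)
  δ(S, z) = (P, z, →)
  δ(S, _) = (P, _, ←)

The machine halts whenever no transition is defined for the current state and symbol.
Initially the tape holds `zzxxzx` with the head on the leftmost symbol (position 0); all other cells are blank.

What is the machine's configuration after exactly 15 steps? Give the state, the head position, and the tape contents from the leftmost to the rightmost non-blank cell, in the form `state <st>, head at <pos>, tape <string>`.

state R, head at 5, tape zz__z_z

P | [z]zxxzx_   read z → write z, move →, go to P
P | z[z]xxzx_   read z → write z, move →, go to P
P | zz[x]xzx_   read x → write _, move →, go to P
P | zz_[x]zx_   read x → write _, move →, go to P
P | zz__[z]x_   read z → write z, move →, go to P
P | zz__z[x]_   read x → write _, move →, go to P
P | zz__z_[_]   read _ → write z, move ←, go to R
R | zz__z[_]z   read _ → write y, move →, go to R
R | zz__zy[z]   read z → write _, move ←, go to R
R | zz__z[y]_   read y → write _, move →, go to P
P | zz__z_[_]   read _ → write z, move ←, go to R
R | zz__z[_]z   read _ → write y, move →, go to R
R | zz__zy[z]   read z → write _, move ←, go to R
R | zz__z[y]_   read y → write _, move →, go to P
P | zz__z_[_]   read _ → write z, move ←, go to R
R | zz__z[_]z
After 15 steps: state R, head at 5, tape zz__z_z.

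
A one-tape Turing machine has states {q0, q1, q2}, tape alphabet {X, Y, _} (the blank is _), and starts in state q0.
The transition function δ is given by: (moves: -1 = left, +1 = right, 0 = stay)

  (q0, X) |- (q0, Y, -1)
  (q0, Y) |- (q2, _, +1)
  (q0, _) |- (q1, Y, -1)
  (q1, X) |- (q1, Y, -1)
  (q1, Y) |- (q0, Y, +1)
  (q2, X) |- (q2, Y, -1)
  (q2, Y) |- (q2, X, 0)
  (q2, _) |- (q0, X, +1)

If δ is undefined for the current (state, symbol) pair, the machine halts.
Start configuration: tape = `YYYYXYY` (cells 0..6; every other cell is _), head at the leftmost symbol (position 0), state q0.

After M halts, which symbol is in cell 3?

X

q0 | [Y]YYYXYY__   read Y → write _, move +1, go to q2
q2 | _[Y]YYXYY__   read Y → write X, move 0, go to q2
q2 | _[X]YYXYY__   read X → write Y, move -1, go to q2
q2 | [_]YYYXYY__   read _ → write X, move +1, go to q0
q0 | X[Y]YYXYY__   read Y → write _, move +1, go to q2
q2 | X_[Y]YXYY__   read Y → write X, move 0, go to q2
q2 | X_[X]YXYY__   read X → write Y, move -1, go to q2
q2 | X[_]YYXYY__   read _ → write X, move +1, go to q0
q0 | XX[Y]YXYY__   read Y → write _, move +1, go to q2
q2 | XX_[Y]XYY__   read Y → write X, move 0, go to q2
q2 | XX_[X]XYY__   read X → write Y, move -1, go to q2
q2 | XX[_]YXYY__   read _ → write X, move +1, go to q0
q0 | XXX[Y]XYY__   read Y → write _, move +1, go to q2
q2 | XXX_[X]YY__   read X → write Y, move -1, go to q2
q2 | XXX[_]YYY__   read _ → write X, move +1, go to q0
q0 | XXXX[Y]YY__   read Y → write _, move +1, go to q2
q2 | XXXX_[Y]Y__   read Y → write X, move 0, go to q2
q2 | XXXX_[X]Y__   read X → write Y, move -1, go to q2
q2 | XXXX[_]YY__   read _ → write X, move +1, go to q0
q0 | XXXXX[Y]Y__   read Y → write _, move +1, go to q2
q2 | XXXXX_[Y]__   read Y → write X, move 0, go to q2
q2 | XXXXX_[X]__   read X → write Y, move -1, go to q2
q2 | XXXXX[_]Y__   read _ → write X, move +1, go to q0
q0 | XXXXXX[Y]__   read Y → write _, move +1, go to q2
q2 | XXXXXX_[_]_   read _ → write X, move +1, go to q0
q0 | XXXXXX_X[_]   read _ → write Y, move -1, go to q1
q1 | XXXXXX_[X]Y   read X → write Y, move -1, go to q1
q1 | XXXXXX[_]YY
Cell 3 holds X when M halts.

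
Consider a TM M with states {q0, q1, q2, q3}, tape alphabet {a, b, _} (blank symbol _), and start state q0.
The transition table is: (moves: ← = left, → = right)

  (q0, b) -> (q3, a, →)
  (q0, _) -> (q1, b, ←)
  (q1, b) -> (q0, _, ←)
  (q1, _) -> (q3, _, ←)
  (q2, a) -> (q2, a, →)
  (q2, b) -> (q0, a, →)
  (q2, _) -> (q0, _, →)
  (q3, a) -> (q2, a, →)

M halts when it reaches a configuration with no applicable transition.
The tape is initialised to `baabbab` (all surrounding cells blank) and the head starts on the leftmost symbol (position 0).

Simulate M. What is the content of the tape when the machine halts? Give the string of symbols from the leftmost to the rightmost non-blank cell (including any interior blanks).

q0 | [b]aabbab_   read b → write a, move →, go to q3
q3 | a[a]abbab_   read a → write a, move →, go to q2
q2 | aa[a]bbab_   read a → write a, move →, go to q2
q2 | aaa[b]bab_   read b → write a, move →, go to q0
q0 | aaaa[b]ab_   read b → write a, move →, go to q3
q3 | aaaaa[a]b_   read a → write a, move →, go to q2
q2 | aaaaaa[b]_   read b → write a, move →, go to q0
q0 | aaaaaaa[_]   read _ → write b, move ←, go to q1
q1 | aaaaaa[a]b
The non-blank tape span at halt is aaaaaaab.

aaaaaaab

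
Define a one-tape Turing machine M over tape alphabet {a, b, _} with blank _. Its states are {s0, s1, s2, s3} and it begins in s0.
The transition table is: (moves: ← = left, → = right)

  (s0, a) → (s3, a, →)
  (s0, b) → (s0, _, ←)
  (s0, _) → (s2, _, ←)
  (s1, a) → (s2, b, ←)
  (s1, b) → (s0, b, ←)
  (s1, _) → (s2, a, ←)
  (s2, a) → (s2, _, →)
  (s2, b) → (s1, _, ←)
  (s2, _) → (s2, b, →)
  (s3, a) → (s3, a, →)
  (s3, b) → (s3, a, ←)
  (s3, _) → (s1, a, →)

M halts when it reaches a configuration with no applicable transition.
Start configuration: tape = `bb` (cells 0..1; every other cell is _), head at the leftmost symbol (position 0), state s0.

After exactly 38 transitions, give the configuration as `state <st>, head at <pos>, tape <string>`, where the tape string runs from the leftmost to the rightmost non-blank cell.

s0 | ________[b]b   read b → write _, move ←, go to s0
s0 | _______[_]_b   read _ → write _, move ←, go to s2
s2 | ______[_]__b   read _ → write b, move →, go to s2
s2 | ______b[_]_b   read _ → write b, move →, go to s2
s2 | ______bb[_]b   read _ → write b, move →, go to s2
s2 | ______bbb[b]   read b → write _, move ←, go to s1
s1 | ______bb[b]_   read b → write b, move ←, go to s0
s0 | ______b[b]b_   read b → write _, move ←, go to s0
s0 | ______[b]_b_   read b → write _, move ←, go to s0
s0 | _____[_]__b_   read _ → write _, move ←, go to s2
s2 | ____[_]___b_   read _ → write b, move →, go to s2
s2 | ____b[_]__b_   read _ → write b, move →, go to s2
s2 | ____bb[_]_b_   read _ → write b, move →, go to s2
s2 | ____bbb[_]b_   read _ → write b, move →, go to s2
s2 | ____bbbb[b]_   read b → write _, move ←, go to s1
s1 | ____bbb[b]__   read b → write b, move ←, go to s0
s0 | ____bb[b]b__   read b → write _, move ←, go to s0
s0 | ____b[b]_b__   read b → write _, move ←, go to s0
s0 | ____[b]__b__   read b → write _, move ←, go to s0
s0 | ___[_]___b__   read _ → write _, move ←, go to s2
s2 | __[_]____b__   read _ → write b, move →, go to s2
s2 | __b[_]___b__   read _ → write b, move →, go to s2
s2 | __bb[_]__b__   read _ → write b, move →, go to s2
s2 | __bbb[_]_b__   read _ → write b, move →, go to s2
s2 | __bbbb[_]b__   read _ → write b, move →, go to s2
s2 | __bbbbb[b]__   read b → write _, move ←, go to s1
s1 | __bbbb[b]___   read b → write b, move ←, go to s0
s0 | __bbb[b]b___   read b → write _, move ←, go to s0
s0 | __bb[b]_b___   read b → write _, move ←, go to s0
s0 | __b[b]__b___   read b → write _, move ←, go to s0
s0 | __[b]___b___   read b → write _, move ←, go to s0
s0 | _[_]____b___   read _ → write _, move ←, go to s2
s2 | [_]_____b___   read _ → write b, move →, go to s2
s2 | b[_]____b___   read _ → write b, move →, go to s2
s2 | bb[_]___b___   read _ → write b, move →, go to s2
s2 | bbb[_]__b___   read _ → write b, move →, go to s2
s2 | bbbb[_]_b___   read _ → write b, move →, go to s2
s2 | bbbbb[_]b___   read _ → write b, move →, go to s2
s2 | bbbbbb[b]___
After 38 steps: state s2, head at -2, tape bbbbbbb.

state s2, head at -2, tape bbbbbbb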